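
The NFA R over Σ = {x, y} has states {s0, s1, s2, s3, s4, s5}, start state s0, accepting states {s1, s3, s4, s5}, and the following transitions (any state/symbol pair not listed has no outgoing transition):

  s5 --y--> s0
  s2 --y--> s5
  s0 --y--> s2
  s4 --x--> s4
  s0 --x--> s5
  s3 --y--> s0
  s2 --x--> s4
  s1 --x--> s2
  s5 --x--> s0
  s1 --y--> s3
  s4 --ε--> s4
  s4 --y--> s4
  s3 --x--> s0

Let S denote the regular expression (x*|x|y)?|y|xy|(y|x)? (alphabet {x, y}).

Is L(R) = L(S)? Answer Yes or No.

No

The string yx is accepted by R but rejected by S.
So L(R) ≠ L(S).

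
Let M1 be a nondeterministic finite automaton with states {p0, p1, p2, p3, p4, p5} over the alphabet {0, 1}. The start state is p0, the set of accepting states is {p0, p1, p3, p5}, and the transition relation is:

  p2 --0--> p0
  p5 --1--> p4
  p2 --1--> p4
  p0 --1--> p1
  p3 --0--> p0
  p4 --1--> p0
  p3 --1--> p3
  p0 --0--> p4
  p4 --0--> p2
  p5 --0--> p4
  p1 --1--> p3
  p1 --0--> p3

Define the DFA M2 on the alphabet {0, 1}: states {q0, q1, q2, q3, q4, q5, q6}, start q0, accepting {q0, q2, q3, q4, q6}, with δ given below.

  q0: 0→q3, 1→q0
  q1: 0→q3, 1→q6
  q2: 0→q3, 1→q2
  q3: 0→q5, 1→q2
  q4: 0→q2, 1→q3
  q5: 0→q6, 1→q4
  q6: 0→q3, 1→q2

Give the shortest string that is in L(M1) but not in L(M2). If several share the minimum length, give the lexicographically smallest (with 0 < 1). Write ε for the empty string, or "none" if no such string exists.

The string 100 is accepted by M1 but not by M2.
No shorter string lies in the difference, and 100 is the lexicographically first length-3 string in L(M1) \ L(M2).

100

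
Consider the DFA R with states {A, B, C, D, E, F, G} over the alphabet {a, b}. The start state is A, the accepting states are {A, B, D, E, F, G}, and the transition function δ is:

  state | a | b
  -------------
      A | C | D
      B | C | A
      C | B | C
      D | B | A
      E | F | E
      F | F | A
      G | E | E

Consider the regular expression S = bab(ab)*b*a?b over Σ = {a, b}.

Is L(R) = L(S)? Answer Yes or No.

The empty string ε is accepted by R but rejected by S.
So L(R) ≠ L(S).

No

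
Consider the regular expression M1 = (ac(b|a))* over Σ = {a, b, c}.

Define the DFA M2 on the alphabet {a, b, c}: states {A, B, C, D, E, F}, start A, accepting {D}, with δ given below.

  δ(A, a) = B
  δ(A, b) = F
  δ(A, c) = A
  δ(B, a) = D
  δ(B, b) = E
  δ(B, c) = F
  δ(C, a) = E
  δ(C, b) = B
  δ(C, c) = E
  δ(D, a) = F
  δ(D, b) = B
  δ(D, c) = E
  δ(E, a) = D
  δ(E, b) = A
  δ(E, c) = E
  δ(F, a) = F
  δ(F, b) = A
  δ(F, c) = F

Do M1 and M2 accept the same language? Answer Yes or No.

The empty string ε is accepted by M1 but rejected by M2.
So L(M1) ≠ L(M2).

No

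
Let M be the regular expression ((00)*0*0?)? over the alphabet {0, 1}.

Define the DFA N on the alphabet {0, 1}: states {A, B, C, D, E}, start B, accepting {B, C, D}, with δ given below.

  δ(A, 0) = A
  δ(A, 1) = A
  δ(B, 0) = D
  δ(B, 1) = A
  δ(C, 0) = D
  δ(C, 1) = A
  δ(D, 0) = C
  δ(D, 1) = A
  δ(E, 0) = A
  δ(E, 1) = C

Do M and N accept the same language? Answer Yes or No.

Converting the expression M to a DFA (subset construction, then merging equivalent states) gives the minimal DFA with states {m0, m1}, start state m0, accepting states {m0} and transitions m0: 0→m0, 1→m1; m1: 0→m1, 1→m1.
Exploring the product automaton M × N from the start pair (m0, B), following both machines on each input symbol, reaches 4 state pairs: (m0, B), (m0, D), (m1, A), (m0, C).
M accepts in {m0} and N accepts in {B, C, D}. In every reachable pair the two components are either both accepting — (m0, B), (m0, D), (m0, C) — or both non-accepting, so no string is accepted by exactly one of the machines: L(M) \ L(N) and L(N) \ L(M) are both empty.
Hence every string is accepted by M iff it is accepted by N, and the two languages coincide.

Yes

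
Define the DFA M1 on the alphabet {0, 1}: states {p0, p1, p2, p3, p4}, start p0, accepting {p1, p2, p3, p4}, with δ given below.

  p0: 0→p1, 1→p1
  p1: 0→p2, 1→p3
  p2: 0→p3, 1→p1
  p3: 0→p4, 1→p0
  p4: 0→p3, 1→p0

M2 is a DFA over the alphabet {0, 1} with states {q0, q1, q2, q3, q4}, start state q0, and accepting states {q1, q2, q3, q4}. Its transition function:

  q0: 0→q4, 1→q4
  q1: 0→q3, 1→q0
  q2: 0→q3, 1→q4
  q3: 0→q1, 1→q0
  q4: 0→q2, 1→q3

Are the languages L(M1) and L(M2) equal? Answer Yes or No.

Exploring the product automaton M1 × M2 from the start pair (p0, q0), following both machines on each input symbol, reaches 5 state pairs: (p0, q0), (p1, q4), (p2, q2), (p3, q3), (p4, q1).
M1 accepts in {p1, p2, p3, p4} and M2 accepts in {q1, q2, q3, q4}. In every reachable pair the two components are either both accepting — (p1, q4), (p2, q2), (p3, q3), (p4, q1) — or both non-accepting, so no string is accepted by exactly one of the machines: L(M1) \ L(M2) and L(M2) \ L(M1) are both empty.
Hence every string is accepted by M1 iff it is accepted by M2, and the two languages coincide.

Yes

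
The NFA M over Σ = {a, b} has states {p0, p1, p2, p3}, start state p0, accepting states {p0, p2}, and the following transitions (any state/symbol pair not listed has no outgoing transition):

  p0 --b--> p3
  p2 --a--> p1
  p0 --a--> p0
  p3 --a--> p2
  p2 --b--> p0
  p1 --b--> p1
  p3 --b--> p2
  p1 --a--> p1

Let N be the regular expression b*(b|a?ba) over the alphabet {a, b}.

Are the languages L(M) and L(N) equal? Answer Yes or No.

No

The empty string ε is accepted by M but rejected by N.
So L(M) ≠ L(N).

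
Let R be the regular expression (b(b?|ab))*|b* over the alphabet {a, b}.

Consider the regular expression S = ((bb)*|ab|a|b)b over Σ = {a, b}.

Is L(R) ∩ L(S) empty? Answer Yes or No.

The string b is accepted by both R and S.
Hence L(R) ∩ L(S) ≠ ∅.

No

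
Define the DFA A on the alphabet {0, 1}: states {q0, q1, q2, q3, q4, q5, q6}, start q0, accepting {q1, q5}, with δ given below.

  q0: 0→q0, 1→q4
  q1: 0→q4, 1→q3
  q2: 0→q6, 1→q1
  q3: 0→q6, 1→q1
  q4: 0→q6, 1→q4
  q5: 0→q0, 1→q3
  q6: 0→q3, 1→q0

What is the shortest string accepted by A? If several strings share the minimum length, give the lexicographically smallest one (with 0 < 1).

1001

A breadth-first search from q0 reaches an accepting state first via the path q0 → q4 → q6 → q3 → q1 on input 1001.
No string of length < 4 is accepted (BFS exhausts all shorter strings without reaching an accepting state), and 1001 is the lexicographically least accepting string of length 4.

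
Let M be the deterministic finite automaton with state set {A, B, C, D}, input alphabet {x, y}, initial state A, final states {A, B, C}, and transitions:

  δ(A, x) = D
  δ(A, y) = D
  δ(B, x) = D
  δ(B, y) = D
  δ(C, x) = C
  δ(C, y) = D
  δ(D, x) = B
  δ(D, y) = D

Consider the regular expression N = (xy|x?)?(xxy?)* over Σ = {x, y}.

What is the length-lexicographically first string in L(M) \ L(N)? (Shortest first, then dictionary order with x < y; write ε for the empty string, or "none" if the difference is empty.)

yx

The string yx is accepted by M but not by N.
No shorter string lies in the difference, and yx is the lexicographically first length-2 string in L(M) \ L(N).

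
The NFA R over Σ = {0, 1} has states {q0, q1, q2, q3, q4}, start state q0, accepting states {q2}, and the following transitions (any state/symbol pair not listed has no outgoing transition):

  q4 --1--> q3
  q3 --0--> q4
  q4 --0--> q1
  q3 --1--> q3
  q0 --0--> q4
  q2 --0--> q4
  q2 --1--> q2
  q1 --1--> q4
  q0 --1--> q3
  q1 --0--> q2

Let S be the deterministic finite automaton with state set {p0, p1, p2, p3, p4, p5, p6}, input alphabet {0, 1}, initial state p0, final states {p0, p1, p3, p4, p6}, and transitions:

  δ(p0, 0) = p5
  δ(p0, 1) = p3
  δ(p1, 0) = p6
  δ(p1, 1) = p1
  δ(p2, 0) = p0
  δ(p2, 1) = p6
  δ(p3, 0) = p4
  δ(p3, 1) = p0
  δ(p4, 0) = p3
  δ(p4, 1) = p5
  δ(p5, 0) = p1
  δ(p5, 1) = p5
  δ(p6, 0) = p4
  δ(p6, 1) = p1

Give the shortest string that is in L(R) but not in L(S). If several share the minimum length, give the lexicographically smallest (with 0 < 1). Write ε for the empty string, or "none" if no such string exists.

The string 10001 is accepted by R but not by S.
No shorter string lies in the difference, and 10001 is the lexicographically first length-5 string in L(R) \ L(S).

10001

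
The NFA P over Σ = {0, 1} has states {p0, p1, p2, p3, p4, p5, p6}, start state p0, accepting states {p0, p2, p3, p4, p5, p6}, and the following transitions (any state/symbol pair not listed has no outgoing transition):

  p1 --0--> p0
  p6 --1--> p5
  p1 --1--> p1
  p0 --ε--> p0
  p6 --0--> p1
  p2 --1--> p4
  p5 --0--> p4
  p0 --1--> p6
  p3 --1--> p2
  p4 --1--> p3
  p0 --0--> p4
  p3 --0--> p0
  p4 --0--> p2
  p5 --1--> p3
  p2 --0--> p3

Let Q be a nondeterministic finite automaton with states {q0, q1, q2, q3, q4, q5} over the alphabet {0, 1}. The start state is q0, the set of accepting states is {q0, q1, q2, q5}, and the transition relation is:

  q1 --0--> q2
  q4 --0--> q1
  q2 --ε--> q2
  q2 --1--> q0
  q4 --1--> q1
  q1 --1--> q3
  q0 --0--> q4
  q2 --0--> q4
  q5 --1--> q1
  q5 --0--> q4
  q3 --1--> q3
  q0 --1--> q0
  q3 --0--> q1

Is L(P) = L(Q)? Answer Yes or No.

The string 0 is accepted by P but rejected by Q.
So L(P) ≠ L(Q).

No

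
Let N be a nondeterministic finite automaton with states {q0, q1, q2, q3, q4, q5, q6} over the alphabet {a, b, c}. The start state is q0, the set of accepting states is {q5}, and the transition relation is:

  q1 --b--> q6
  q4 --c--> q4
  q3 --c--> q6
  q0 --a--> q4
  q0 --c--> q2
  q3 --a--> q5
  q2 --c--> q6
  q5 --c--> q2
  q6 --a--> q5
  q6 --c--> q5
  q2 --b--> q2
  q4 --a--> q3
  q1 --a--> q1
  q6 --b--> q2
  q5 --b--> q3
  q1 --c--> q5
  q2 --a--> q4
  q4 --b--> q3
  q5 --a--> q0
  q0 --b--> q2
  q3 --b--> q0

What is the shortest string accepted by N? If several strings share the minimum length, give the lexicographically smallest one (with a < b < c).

A breadth-first search from q0 reaches an accepting state first via the path q0 → q4 → q3 → q5 on input aaa.
No string of length < 3 is accepted (BFS exhausts all shorter strings without reaching an accepting state), and aaa is the lexicographically least accepting string of length 3.

aaa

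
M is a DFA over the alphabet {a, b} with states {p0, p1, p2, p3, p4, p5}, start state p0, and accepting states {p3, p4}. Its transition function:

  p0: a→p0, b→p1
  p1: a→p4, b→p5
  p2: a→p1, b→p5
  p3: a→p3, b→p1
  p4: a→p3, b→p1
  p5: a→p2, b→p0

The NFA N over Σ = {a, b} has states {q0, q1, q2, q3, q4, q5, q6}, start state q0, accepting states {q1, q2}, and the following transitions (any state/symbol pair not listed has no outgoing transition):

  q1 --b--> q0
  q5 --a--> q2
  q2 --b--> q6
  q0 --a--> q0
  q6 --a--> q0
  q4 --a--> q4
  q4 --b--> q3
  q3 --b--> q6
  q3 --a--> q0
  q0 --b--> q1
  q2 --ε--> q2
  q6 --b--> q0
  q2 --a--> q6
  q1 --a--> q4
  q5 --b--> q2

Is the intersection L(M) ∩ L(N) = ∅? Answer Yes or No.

Exploring the product automaton M × N from the start pair (p0, q0), following both machines on each input symbol, reaches 18 state pairs: (p0, q0), (p1, q1), (p4, q4), (p5, q0), (p3, q4), (p1, q3), (p2, q0), (p0, q1), (p4, q0), (p5, q6), (p1, q0), (p5, q1), (p0, q4), (p3, q0), (p2, q4), (p1, q4), (p5, q3), (p0, q6).
M accepts in {p3, p4} and N accepts in {q1, q2}; no reachable pair has both components accepting, so no string drives both machines to acceptance simultaneously and L(M) ∩ L(N) = ∅.
So no string is accepted by both, and the intersection is empty.

Yes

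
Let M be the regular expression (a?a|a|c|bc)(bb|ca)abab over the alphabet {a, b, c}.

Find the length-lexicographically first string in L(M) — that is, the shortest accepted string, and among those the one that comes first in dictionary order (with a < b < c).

abbabab

By inspection of the expression, no string of length less than 7 matches, and abbabab is the lexicographically first match of length 7.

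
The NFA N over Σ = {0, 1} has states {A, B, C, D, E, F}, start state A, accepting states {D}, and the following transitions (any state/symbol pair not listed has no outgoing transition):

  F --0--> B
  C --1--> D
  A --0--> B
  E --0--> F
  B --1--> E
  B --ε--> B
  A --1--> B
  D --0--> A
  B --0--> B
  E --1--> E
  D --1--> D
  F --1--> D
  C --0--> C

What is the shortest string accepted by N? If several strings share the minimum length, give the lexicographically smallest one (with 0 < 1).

A breadth-first search from A reaches an accepting state first via the path A → B → E → F → D on input 0101.
No string of length < 4 is accepted (BFS exhausts all shorter strings without reaching an accepting state), and 0101 is the lexicographically least accepting string of length 4.

0101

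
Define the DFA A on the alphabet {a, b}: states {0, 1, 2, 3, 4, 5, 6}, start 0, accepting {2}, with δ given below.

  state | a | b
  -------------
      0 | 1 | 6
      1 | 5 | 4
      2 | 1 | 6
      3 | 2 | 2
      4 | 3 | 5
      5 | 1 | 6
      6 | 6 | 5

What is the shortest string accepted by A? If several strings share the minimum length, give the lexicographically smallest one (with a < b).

abaa

A breadth-first search from 0 reaches an accepting state first via the path 0 → 1 → 4 → 3 → 2 on input abaa.
No string of length < 4 is accepted (BFS exhausts all shorter strings without reaching an accepting state), and abaa is the lexicographically least accepting string of length 4.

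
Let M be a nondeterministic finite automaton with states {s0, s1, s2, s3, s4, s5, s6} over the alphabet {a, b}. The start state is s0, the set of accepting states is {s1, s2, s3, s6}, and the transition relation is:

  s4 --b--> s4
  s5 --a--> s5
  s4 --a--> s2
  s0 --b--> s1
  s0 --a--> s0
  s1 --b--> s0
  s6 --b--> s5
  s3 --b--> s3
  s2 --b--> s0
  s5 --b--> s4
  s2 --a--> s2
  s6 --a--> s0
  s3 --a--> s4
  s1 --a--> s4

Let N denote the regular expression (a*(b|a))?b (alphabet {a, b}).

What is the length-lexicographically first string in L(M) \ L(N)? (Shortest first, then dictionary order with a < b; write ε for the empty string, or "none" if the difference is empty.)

baa

The string baa is accepted by M but not by N.
No shorter string lies in the difference, and baa is the lexicographically first length-3 string in L(M) \ L(N).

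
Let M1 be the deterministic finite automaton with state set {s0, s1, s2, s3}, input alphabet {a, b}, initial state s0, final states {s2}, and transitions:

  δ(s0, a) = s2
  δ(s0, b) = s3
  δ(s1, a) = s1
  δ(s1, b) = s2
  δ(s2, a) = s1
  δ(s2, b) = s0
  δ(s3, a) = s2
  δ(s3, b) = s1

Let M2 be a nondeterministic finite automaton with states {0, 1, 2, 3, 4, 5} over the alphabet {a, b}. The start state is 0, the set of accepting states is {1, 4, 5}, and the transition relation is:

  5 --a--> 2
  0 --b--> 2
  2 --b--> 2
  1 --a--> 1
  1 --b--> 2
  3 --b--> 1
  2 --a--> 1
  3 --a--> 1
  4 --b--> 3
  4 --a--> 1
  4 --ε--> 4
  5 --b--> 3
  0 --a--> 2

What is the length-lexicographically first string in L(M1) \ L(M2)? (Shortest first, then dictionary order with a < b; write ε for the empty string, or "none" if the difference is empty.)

a

The string a is accepted by M1 but not by M2.
No shorter string lies in the difference, and a is the lexicographically first length-1 string in L(M1) \ L(M2).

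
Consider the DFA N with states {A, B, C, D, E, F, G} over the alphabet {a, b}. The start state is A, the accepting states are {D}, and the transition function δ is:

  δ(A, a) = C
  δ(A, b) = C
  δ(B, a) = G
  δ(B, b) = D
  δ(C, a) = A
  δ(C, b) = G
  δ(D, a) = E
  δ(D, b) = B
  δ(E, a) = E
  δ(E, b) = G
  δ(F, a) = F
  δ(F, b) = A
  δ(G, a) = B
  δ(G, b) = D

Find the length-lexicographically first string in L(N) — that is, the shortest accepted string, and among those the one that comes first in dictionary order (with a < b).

abb

A breadth-first search from A reaches an accepting state first via the path A → C → G → D on input abb.
No string of length < 3 is accepted (BFS exhausts all shorter strings without reaching an accepting state), and abb is the lexicographically least accepting string of length 3.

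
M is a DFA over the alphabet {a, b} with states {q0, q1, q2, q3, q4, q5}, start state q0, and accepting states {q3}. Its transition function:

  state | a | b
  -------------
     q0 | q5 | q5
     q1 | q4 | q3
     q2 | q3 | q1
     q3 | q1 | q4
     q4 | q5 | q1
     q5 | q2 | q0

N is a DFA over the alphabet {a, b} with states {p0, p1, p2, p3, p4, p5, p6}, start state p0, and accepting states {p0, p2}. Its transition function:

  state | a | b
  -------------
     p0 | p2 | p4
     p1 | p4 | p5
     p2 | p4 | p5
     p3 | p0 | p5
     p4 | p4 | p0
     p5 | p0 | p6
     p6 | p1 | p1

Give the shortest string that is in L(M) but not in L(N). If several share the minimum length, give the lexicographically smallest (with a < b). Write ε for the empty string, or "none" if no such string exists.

aaa

The string aaa is accepted by M but not by N.
No shorter string lies in the difference, and aaa is the lexicographically first length-3 string in L(M) \ L(N).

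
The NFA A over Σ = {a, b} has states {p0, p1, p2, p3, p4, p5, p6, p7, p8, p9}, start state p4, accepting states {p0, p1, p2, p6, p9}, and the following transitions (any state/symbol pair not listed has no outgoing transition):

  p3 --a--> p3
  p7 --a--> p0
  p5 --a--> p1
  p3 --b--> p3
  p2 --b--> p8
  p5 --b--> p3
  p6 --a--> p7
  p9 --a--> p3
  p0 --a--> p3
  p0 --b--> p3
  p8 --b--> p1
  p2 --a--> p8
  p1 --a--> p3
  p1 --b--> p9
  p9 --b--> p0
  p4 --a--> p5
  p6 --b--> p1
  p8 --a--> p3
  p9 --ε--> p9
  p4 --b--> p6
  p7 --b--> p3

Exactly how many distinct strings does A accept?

8

The useful subgraph on states {p0, p1, p4, p5, p6, p7, p9} is acyclic, so L(A) is finite; the longest accepting path visits 5 useful states, giving maximum string length 4.
Counting accepting paths from p4 by length: 1 of length 1, 2 of length 2, 3 of length 3, 2 of length 4. Total 8.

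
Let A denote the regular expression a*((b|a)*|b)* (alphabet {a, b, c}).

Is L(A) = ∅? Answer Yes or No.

No

The empty string ε matches the expression, so it belongs to L(A).
Since L(A) contains at least one string, it is not empty.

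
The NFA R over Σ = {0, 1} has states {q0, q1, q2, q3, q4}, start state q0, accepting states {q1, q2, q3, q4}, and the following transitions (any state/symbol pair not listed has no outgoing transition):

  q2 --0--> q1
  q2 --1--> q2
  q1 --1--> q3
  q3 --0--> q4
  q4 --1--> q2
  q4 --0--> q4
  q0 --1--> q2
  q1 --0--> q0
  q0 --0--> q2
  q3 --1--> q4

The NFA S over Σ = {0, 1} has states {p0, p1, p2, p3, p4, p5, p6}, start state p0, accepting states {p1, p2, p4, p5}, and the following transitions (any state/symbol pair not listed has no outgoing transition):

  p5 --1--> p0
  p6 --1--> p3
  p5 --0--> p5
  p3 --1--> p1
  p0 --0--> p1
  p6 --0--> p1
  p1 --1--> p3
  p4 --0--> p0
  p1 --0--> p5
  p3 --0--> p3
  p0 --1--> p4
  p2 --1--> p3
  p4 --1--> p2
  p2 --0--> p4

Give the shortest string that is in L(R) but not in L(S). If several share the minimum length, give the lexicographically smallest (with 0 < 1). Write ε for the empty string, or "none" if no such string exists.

The string 01 is accepted by R but not by S.
No shorter string lies in the difference, and 01 is the lexicographically first length-2 string in L(R) \ L(S).

01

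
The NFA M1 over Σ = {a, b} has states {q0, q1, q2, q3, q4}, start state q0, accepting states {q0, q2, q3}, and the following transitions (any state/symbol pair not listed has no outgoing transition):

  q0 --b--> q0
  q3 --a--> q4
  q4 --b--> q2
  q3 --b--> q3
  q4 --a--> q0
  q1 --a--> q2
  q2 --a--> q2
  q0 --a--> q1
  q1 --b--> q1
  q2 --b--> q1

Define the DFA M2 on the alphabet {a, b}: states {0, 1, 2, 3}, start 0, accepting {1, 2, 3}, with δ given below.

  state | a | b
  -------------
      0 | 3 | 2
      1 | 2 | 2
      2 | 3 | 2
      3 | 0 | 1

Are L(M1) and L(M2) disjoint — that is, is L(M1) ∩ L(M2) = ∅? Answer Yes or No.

No

The string b is accepted by both M1 and M2.
Hence L(M1) ∩ L(M2) ≠ ∅.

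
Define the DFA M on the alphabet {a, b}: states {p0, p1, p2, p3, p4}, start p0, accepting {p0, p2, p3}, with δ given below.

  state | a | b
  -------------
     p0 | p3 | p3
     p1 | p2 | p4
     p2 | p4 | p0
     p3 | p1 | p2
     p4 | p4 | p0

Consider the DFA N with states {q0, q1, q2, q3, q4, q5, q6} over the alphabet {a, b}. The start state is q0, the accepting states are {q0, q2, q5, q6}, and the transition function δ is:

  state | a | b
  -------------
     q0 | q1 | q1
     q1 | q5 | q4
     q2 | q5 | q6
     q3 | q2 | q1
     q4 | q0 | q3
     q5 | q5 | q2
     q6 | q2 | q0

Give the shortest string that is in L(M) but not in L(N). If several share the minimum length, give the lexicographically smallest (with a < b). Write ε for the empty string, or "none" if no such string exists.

The string a is accepted by M but not by N.
No shorter string lies in the difference, and a is the lexicographically first length-1 string in L(M) \ L(N).

a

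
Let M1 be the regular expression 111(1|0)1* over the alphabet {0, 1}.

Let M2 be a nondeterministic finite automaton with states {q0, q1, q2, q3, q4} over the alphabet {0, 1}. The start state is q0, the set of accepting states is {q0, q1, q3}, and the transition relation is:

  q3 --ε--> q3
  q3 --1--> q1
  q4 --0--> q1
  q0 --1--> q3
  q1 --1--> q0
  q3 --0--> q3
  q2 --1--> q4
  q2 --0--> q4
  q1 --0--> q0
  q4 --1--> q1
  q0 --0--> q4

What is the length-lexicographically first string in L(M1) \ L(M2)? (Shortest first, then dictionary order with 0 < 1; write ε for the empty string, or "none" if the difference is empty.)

1110

The string 1110 is accepted by M1 but not by M2.
No shorter string lies in the difference, and 1110 is the lexicographically first length-4 string in L(M1) \ L(M2).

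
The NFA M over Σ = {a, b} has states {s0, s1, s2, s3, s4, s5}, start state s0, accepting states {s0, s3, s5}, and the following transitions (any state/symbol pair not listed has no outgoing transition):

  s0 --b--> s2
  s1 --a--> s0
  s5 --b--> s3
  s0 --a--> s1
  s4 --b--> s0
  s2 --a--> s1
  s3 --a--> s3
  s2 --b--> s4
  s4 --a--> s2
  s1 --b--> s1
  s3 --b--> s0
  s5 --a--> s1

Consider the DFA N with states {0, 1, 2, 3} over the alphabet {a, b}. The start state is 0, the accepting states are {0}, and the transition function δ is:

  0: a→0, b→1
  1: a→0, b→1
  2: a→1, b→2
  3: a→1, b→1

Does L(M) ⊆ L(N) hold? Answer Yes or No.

No

The string bbb is in L(M) but not in L(N).
So L(M) ⊄ L(N).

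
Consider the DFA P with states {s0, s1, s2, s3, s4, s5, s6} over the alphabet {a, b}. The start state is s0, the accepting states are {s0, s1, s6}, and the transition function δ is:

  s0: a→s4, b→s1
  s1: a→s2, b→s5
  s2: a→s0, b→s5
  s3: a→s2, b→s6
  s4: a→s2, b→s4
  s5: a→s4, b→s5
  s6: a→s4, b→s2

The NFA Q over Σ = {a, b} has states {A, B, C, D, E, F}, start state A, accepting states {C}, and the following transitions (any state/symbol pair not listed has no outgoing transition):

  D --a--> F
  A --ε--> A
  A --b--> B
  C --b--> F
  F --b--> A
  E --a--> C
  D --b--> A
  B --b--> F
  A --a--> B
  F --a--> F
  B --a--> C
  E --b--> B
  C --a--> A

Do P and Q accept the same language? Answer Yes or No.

The empty string ε is accepted by P but rejected by Q.
So L(P) ≠ L(Q).

No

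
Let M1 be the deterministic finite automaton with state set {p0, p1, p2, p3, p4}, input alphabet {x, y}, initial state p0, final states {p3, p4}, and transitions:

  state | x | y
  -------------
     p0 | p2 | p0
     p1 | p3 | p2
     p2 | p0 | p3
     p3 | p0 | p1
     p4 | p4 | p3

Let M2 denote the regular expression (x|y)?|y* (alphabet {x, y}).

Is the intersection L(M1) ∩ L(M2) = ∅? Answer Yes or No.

Converting the expression M2 to a DFA (subset construction, then merging equivalent states) gives the minimal DFA with states {r0, r1, r2, r3}, start state r0, accepting states {r0, r1, r2} and transitions r0: x→r1, y→r2; r1: x→r3, y→r3; r2: x→r3, y→r2; r3: x→r3, y→r3.
Exploring the product automaton M1 × M2 from the start pair (p0, r0), following both machines on each input symbol, reaches 7 state pairs: (p0, r0), (p2, r1), (p0, r2), (p0, r3), (p3, r3), (p2, r3), (p1, r3).
M1 accepts in {p3, p4} and M2 accepts in {r0, r1, r2}; no reachable pair has both components accepting, so no string drives both machines to acceptance simultaneously and L(M1) ∩ L(M2) = ∅.
So no string is accepted by both, and the intersection is empty.

Yes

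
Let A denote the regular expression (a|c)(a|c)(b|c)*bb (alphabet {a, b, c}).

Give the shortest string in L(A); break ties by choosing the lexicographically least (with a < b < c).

aabb

By inspection of the expression, no string of length less than 4 matches, and aabb is the lexicographically first match of length 4.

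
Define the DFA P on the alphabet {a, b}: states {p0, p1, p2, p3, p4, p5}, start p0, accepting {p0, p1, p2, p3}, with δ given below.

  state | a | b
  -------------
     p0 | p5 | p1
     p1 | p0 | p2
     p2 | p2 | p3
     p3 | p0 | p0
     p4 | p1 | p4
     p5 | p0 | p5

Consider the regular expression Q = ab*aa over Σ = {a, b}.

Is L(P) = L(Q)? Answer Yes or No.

No

The empty string ε is accepted by P but rejected by Q.
So L(P) ≠ L(Q).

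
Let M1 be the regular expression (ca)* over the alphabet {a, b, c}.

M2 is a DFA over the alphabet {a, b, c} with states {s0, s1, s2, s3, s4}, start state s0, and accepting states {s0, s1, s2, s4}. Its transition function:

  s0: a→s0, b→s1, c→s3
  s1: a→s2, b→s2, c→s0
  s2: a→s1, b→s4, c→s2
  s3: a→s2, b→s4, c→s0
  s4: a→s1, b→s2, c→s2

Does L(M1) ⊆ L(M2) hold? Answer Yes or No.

Yes

Converting the expression M1 to a DFA (subset construction, then merging equivalent states) gives the minimal DFA with states {r0, r1, r2}, start state r0, accepting states {r0} and transitions r0: a→r1, b→r1, c→r2; r1: a→r1, b→r1, c→r1; r2: a→r0, b→r1, c→r1.
Exploring the product automaton M1 × M2 from the start pair (r0, s0), following both machines on each input symbol, reaches 11 state pairs: (r0, s0), (r1, s0), (r1, s1), (r2, s3), (r1, s3), (r1, s2), (r0, s2), (r1, s4), (r2, s2), (r0, s1), (r2, s0).
M1 accepts in {r0} and M2 accepts in {s0, s1, s2, s4}. The reachable pairs whose M1-component is accepting are (r0, s0), (r0, s2), (r0, s1); in each of them the M2-component is accepting too, so the product for L(M1) \ L(M2) (M1-component accepting, M2-component rejecting) has no reachable accepting pair and the difference is empty.
Hence every string in L(M1) is also in L(M2).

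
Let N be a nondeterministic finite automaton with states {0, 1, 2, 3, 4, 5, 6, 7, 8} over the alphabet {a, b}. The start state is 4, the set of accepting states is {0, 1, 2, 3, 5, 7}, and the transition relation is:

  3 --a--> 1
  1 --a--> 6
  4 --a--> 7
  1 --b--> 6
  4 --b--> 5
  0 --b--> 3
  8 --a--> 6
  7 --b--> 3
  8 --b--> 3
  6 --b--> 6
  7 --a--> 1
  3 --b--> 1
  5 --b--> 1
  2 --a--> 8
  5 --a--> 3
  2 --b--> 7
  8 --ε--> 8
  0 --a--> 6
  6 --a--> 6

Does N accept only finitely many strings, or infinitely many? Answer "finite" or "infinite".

The useful states (reachable from 4 and able to reach an accepting state) are {1, 3, 4, 5, 7}.
Restricted to these states the transition graph has no cycle, so every accepting path has bounded length and L is finite.

finite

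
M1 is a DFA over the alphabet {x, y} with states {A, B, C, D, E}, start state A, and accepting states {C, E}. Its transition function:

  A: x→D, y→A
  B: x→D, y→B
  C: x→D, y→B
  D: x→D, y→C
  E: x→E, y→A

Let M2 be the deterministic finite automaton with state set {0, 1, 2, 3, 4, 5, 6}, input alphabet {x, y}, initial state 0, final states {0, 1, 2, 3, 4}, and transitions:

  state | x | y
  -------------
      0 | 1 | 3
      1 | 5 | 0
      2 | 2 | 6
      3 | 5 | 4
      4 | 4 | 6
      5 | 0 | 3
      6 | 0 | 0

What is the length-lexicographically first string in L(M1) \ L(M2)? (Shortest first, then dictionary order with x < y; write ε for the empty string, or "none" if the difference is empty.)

yyxy

The string yyxy is accepted by M1 but not by M2.
No shorter string lies in the difference, and yyxy is the lexicographically first length-4 string in L(M1) \ L(M2).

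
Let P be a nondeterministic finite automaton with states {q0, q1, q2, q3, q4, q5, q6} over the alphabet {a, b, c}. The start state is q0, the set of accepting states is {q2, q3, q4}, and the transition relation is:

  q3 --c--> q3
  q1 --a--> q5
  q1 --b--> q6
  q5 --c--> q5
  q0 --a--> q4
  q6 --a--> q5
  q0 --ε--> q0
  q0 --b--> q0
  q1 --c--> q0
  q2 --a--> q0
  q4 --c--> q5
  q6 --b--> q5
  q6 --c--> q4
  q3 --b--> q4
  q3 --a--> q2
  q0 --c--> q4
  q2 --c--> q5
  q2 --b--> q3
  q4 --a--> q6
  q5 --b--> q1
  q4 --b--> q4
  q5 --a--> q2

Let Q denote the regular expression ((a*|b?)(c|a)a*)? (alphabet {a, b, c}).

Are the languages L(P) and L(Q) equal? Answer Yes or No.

No

The string ab is accepted by P but rejected by Q.
So L(P) ≠ L(Q).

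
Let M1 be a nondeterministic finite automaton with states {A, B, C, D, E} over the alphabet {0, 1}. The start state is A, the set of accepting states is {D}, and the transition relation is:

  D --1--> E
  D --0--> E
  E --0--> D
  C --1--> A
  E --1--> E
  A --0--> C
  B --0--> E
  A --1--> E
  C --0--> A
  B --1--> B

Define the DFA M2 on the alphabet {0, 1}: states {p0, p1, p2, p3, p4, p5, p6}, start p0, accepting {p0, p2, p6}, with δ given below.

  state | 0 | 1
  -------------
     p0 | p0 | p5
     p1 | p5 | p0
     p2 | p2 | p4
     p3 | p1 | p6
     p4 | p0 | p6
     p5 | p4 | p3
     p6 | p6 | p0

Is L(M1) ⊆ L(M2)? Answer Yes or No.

No

The string 10 is in L(M1) but not in L(M2).
So L(M1) ⊄ L(M2).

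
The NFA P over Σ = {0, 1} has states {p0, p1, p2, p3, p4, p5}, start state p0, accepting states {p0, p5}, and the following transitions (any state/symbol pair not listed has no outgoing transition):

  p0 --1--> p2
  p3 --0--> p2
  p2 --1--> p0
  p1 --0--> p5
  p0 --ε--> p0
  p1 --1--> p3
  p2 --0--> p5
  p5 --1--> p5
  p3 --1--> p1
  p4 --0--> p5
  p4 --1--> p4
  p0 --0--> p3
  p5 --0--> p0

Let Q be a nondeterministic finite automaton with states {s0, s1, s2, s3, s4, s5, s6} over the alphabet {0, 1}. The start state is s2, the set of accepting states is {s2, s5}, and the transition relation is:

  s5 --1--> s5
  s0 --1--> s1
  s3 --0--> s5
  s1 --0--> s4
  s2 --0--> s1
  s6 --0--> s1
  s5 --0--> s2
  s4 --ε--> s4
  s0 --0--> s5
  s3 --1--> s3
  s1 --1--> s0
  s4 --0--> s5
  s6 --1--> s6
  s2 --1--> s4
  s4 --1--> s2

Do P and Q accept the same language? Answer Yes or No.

Yes

Exploring the product automaton P × Q from the start pair (p0, s2), following both machines on each input symbol, reaches 5 state pairs: (p0, s2), (p3, s1), (p2, s4), (p1, s0), (p5, s5).
P accepts in {p0, p5} and Q accepts in {s2, s5}. In every reachable pair the two components are either both accepting — (p0, s2), (p5, s5) — or both non-accepting, so no string is accepted by exactly one of the machines: L(P) \ L(Q) and L(Q) \ L(P) are both empty.
Hence every string is accepted by P iff it is accepted by Q, and the two languages coincide.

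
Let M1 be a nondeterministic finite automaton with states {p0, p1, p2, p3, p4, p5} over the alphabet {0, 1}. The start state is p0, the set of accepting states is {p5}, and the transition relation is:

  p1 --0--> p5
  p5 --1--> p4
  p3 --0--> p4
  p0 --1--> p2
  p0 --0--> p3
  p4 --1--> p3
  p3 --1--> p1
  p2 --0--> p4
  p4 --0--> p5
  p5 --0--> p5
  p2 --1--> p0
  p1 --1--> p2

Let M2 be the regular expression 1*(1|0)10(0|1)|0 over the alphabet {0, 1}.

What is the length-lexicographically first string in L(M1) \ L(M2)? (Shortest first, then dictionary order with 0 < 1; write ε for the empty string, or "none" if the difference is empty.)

000

The string 000 is accepted by M1 but not by M2.
No shorter string lies in the difference, and 000 is the lexicographically first length-3 string in L(M1) \ L(M2).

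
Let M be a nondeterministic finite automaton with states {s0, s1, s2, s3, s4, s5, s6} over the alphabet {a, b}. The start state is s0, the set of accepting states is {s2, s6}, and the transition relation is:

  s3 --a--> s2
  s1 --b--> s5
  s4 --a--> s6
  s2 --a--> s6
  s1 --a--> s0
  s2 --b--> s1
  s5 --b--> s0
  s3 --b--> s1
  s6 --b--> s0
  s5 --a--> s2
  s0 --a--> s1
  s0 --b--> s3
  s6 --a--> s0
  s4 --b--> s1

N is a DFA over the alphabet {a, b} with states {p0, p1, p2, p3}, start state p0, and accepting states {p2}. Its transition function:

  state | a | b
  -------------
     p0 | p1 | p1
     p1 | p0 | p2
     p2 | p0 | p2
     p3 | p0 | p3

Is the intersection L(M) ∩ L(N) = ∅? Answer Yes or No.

Yes

Exploring the product automaton M × N from the start pair (s0, p0), following both machines on each input symbol, reaches 12 state pairs: (s0, p0), (s1, p1), (s3, p1), (s5, p2), (s2, p0), (s1, p2), (s0, p2), (s6, p1), (s1, p0), (s3, p2), (s0, p1), (s5, p1).
M accepts in {s2, s6} and N accepts in {p2}; no reachable pair has both components accepting, so no string drives both machines to acceptance simultaneously and L(M) ∩ L(N) = ∅.
So no string is accepted by both, and the intersection is empty.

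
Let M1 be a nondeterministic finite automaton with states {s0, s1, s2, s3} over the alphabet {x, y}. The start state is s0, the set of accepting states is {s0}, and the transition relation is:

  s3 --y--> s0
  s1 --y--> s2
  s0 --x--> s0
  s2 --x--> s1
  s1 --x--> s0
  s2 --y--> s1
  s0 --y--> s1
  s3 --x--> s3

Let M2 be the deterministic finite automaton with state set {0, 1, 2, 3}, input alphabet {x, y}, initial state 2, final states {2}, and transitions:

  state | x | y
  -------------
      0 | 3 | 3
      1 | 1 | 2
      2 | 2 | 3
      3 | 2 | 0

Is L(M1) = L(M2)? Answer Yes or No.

Yes

Exploring the product automaton M1 × M2 from the start pair (s0, 2), following both machines on each input symbol, reaches 3 state pairs: (s0, 2), (s1, 3), (s2, 0).
M1 accepts in {s0} and M2 accepts in {2}. In every reachable pair the two components are either both accepting — (s0, 2) — or both non-accepting, so no string is accepted by exactly one of the machines: L(M1) \ L(M2) and L(M2) \ L(M1) are both empty.
Hence every string is accepted by M1 iff it is accepted by M2, and the two languages coincide.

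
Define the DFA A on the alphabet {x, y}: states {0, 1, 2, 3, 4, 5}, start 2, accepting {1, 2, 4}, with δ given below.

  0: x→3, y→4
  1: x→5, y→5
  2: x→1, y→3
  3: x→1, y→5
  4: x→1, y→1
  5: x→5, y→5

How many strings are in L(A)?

3

The useful subgraph on states {1, 2, 3} is acyclic, so L(A) is finite; the longest accepting path visits 3 useful states, giving maximum string length 2.
Counting accepting paths from 2 by length: 1 of length 0, 1 of length 1, 1 of length 2. Total 3.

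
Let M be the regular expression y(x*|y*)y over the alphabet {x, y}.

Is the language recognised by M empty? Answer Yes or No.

No

The string yy matches the expression, so it belongs to L(M).
Since L(M) contains at least one string, it is not empty.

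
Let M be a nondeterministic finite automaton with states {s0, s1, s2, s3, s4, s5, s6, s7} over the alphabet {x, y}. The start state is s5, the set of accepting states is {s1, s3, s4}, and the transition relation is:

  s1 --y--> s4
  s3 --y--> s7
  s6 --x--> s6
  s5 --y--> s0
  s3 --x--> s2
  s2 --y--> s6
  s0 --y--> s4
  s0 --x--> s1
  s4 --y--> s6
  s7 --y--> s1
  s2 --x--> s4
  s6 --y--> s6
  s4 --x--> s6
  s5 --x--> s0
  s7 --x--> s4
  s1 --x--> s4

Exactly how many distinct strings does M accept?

The useful subgraph on states {s0, s1, s4, s5} is acyclic, so L(M) is finite; the longest accepting path visits 4 useful states, giving maximum string length 3.
Counting accepting paths from s5 by length: 4 of length 2, 4 of length 3. Total 8.

8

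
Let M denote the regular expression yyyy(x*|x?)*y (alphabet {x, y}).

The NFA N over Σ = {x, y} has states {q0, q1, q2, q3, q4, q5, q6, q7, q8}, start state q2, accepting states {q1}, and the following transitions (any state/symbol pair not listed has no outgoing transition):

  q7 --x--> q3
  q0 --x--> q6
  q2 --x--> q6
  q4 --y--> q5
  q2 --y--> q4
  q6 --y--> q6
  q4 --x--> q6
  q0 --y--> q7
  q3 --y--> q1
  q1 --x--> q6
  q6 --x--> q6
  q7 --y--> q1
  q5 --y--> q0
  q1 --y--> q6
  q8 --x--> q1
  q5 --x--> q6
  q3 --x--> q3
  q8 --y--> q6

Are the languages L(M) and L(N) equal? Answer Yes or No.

Converting the expression M to a DFA (subset construction, then merging equivalent states) gives the minimal DFA with states {m0, m1, m2, m3, m4, m5, m6}, start state m0, accepting states {m6} and transitions m0: x→m1, y→m2; m1: x→m1, y→m1; m2: x→m1, y→m3; m3: x→m1, y→m4; m4: x→m1, y→m5; m5: x→m5, y→m6; m6: x→m1, y→m1.
Exploring the product automaton M × N from the start pair (m0, q2), following both machines on each input symbol, reaches 8 state pairs: (m0, q2), (m1, q6), (m2, q4), (m3, q5), (m4, q0), (m5, q7), (m5, q3), (m6, q1).
M accepts in {m6} and N accepts in {q1}. In every reachable pair the two components are either both accepting — (m6, q1) — or both non-accepting, so no string is accepted by exactly one of the machines: L(M) \ L(N) and L(N) \ L(M) are both empty.
Hence every string is accepted by M iff it is accepted by N, and the two languages coincide.

Yes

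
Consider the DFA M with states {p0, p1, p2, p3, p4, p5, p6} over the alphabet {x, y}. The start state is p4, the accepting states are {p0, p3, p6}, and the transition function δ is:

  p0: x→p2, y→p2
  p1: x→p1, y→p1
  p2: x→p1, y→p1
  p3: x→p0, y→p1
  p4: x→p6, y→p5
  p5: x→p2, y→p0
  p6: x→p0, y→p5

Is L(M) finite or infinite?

The useful states (reachable from p4 and able to reach an accepting state) are {p0, p4, p5, p6}.
Restricted to these states the transition graph has no cycle, so every accepting path has bounded length and L is finite.

finite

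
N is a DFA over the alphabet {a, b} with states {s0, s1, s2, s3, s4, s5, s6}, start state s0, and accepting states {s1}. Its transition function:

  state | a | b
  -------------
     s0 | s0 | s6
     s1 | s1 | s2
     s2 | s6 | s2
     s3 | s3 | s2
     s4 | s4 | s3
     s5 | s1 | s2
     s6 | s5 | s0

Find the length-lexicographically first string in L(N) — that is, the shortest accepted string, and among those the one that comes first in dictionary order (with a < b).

A breadth-first search from s0 reaches an accepting state first via the path s0 → s6 → s5 → s1 on input baa.
No string of length < 3 is accepted (BFS exhausts all shorter strings without reaching an accepting state), and baa is the lexicographically least accepting string of length 3.

baa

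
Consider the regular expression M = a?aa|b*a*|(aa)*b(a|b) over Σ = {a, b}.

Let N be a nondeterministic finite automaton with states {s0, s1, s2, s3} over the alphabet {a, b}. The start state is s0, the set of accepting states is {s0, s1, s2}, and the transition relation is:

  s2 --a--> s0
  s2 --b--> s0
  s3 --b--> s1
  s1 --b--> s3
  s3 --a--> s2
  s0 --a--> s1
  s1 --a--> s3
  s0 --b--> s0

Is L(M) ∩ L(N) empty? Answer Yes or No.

No

The empty string ε is accepted by both M and N.
Hence L(M) ∩ L(N) ≠ ∅.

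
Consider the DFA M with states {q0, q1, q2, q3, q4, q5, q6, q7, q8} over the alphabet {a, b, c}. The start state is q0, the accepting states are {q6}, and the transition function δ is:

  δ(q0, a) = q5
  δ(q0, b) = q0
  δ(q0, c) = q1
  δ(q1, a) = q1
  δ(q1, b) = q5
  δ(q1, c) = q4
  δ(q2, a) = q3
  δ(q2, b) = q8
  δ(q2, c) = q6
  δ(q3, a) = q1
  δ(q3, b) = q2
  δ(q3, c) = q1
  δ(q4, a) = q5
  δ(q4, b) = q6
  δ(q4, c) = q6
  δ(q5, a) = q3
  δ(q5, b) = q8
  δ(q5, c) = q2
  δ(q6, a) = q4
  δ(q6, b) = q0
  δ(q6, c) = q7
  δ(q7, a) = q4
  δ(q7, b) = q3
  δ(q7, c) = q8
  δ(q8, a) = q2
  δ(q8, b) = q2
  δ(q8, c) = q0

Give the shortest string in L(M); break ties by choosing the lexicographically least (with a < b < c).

A breadth-first search from q0 reaches an accepting state first via the path q0 → q5 → q2 → q6 on input acc.
No string of length < 3 is accepted (BFS exhausts all shorter strings without reaching an accepting state), and acc is the lexicographically least accepting string of length 3.

acc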